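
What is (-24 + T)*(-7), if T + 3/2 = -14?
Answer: 553/2 ≈ 276.50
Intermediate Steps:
T = -31/2 (T = -3/2 - 14 = -31/2 ≈ -15.500)
(-24 + T)*(-7) = (-24 - 31/2)*(-7) = -79/2*(-7) = 553/2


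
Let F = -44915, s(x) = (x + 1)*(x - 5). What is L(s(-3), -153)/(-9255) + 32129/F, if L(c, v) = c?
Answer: -59614507/83137665 ≈ -0.71706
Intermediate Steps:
s(x) = (1 + x)*(-5 + x)
L(s(-3), -153)/(-9255) + 32129/F = (-5 + (-3)² - 4*(-3))/(-9255) + 32129/(-44915) = (-5 + 9 + 12)*(-1/9255) + 32129*(-1/44915) = 16*(-1/9255) - 32129/44915 = -16/9255 - 32129/44915 = -59614507/83137665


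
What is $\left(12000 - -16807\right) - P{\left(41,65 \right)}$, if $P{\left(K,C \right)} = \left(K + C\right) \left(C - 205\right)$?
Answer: $43647$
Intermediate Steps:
$P{\left(K,C \right)} = \left(-205 + C\right) \left(C + K\right)$ ($P{\left(K,C \right)} = \left(C + K\right) \left(-205 + C\right) = \left(-205 + C\right) \left(C + K\right)$)
$\left(12000 - -16807\right) - P{\left(41,65 \right)} = \left(12000 - -16807\right) - \left(65^{2} - 13325 - 8405 + 65 \cdot 41\right) = \left(12000 + 16807\right) - \left(4225 - 13325 - 8405 + 2665\right) = 28807 - -14840 = 28807 + 14840 = 43647$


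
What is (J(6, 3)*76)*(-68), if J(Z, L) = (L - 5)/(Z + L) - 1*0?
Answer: 10336/9 ≈ 1148.4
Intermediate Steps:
J(Z, L) = (-5 + L)/(L + Z) (J(Z, L) = (-5 + L)/(L + Z) + 0 = (-5 + L)/(L + Z))
(J(6, 3)*76)*(-68) = (((-5 + 3)/(3 + 6))*76)*(-68) = ((-2/9)*76)*(-68) = (((⅑)*(-2))*76)*(-68) = -2/9*76*(-68) = -152/9*(-68) = 10336/9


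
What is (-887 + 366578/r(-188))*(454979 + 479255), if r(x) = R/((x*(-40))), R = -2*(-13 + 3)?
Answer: 128767752685194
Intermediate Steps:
R = 20 (R = -2*(-10) = 20)
r(x) = -1/(2*x) (r(x) = 20/((x*(-40))) = 20/((-40*x)) = 20*(-1/(40*x)) = -1/(2*x))
(-887 + 366578/r(-188))*(454979 + 479255) = (-887 + 366578/((-1/2/(-188))))*(454979 + 479255) = (-887 + 366578/((-1/2*(-1/188))))*934234 = (-887 + 366578/(1/376))*934234 = (-887 + 366578*376)*934234 = (-887 + 137833328)*934234 = 137832441*934234 = 128767752685194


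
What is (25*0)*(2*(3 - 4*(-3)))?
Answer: 0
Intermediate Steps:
(25*0)*(2*(3 - 4*(-3))) = 0*(2*(3 + 12)) = 0*(2*15) = 0*30 = 0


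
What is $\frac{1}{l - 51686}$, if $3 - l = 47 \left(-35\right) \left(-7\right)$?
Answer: $- \frac{1}{63198} \approx -1.5823 \cdot 10^{-5}$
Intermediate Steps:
$l = -11512$ ($l = 3 - 47 \left(-35\right) \left(-7\right) = 3 - \left(-1645\right) \left(-7\right) = 3 - 11515 = -11512$)
$\frac{1}{l - 51686} = \frac{1}{-11512 - 51686} = \frac{1}{-63198} = - \frac{1}{63198}$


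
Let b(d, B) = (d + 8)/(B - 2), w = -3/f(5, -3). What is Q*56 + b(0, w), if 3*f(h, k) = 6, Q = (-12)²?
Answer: 56432/7 ≈ 8061.7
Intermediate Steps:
Q = 144
f(h, k) = 2 (f(h, k) = (⅓)*6 = 2)
w = -3/2 ≈ -1.5000
b(d, B) = (8 + d)/(-2 + B)
Q*56 + b(0, w) = 144*56 + (8 + 0)/(-2 - 3/2) = 8064 + 8/(-7/2) = 8064 - 2/7*8 = 8064 - 16/7 = 56432/7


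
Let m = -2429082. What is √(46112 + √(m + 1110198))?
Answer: √(46112 + 14*I*√6729) ≈ 214.75 + 2.674*I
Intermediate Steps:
√(46112 + √(m + 1110198)) = √(46112 + √(-2429082 + 1110198)) = √(46112 + √(-1318884)) = √(46112 + 14*I*√6729)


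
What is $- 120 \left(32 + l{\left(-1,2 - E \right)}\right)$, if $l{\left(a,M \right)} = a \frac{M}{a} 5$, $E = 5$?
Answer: $-2040$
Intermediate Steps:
$l{\left(a,M \right)} = 5 M$ ($l{\left(a,M \right)} = M 5 = 5 M$)
$- 120 \left(32 + l{\left(-1,2 - E \right)}\right) = - 120 \left(32 + 5 \left(2 - 5\right)\right) = - 120 \left(32 + 5 \left(-3\right)\right) = - 120 \left(32 - 15\right) = \left(-120\right) 17 = -2040$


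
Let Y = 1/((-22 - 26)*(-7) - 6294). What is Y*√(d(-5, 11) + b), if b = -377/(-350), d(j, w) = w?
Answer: -√59178/417060 ≈ -0.00058329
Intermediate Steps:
b = 377/350 (b = -377*(-1/350) = 377/350 ≈ 1.0771)
Y = -1/5958 (Y = 1/(-48*(-7) - 6294) = 1/(336 - 6294) = 1/(-5958) = -1/5958 ≈ -0.00016784)
Y*√(d(-5, 11) + b) = -√(11 + 377/350)/5958 = -√59178/417060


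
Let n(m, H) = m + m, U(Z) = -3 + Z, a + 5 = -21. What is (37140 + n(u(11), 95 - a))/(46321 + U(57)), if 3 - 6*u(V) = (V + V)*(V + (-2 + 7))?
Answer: 111071/139125 ≈ 0.79835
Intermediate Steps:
a = -26 (a = -5 - 21 = -26)
u(V) = ½ - V*(5 + V)/3 (u(V) = ½ - (V + V)*(V + (-2 + 7))/6 = ½ - 2*V*(V + 5)/6 = ½ - 2*V*(5 + V)/6 = ½ - V*(5 + V)/3)
n(m, H) = 2*m
(37140 + n(u(11), 95 - a))/(46321 + U(57)) = (37140 + 2*(½ - 5/3*11 - ⅓*11²))/(46321 + (-3 + 57)) = (37140 + 2*(½ - 55/3 - ⅓*121))/(46321 + 54) = (37140 + 2*(½ - 55/3 - 121/3))/46375 = (37140 + 2*(-349/6))*(1/46375) = (37140 - 349/3)*(1/46375) = (111071/3)*(1/46375) = 111071/139125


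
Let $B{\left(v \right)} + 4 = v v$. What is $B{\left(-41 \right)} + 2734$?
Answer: $4411$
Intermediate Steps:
$B{\left(v \right)} = -4 + v^{2}$ ($B{\left(v \right)} = -4 + v v = -4 + v^{2}$)
$B{\left(-41 \right)} + 2734 = \left(-4 + \left(-41\right)^{2}\right) + 2734 = \left(-4 + 1681\right) + 2734 = 1677 + 2734 = 4411$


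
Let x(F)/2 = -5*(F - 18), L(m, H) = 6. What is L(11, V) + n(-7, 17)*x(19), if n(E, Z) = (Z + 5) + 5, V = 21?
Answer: -264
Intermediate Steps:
x(F) = 180 - 10*F (x(F) = 2*(-5*(F - 18)) = 2*(-5*(-18 + F)) = 2*(90 - 5*F) = 180 - 10*F)
n(E, Z) = 10 + Z (n(E, Z) = (5 + Z) + 5 = 10 + Z)
L(11, V) + n(-7, 17)*x(19) = 6 + (10 + 17)*(180 - 10*19) = 6 + 27*(180 - 190) = 6 + 27*(-10) = 6 - 270 = -264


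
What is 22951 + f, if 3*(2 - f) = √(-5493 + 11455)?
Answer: 22953 - √5962/3 ≈ 22927.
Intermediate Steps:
f = 2 - √5962/3 (f = 2 - √(-5493 + 11455)/3 = 2 - √5962/3 ≈ -23.738)
22951 + f = 22951 + (2 - √5962/3) = 22953 - √5962/3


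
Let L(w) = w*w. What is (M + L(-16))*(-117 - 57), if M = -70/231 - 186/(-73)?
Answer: -36082496/803 ≈ -44935.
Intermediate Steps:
M = 5408/2409 (M = -70*1/231 - 186*(-1/73) = -10/33 + 186/73 = 5408/2409 ≈ 2.2449)
L(w) = w²
(M + L(-16))*(-117 - 57) = (5408/2409 + (-16)²)*(-117 - 57) = (5408/2409 + 256)*(-174) = (622112/2409)*(-174) = -36082496/803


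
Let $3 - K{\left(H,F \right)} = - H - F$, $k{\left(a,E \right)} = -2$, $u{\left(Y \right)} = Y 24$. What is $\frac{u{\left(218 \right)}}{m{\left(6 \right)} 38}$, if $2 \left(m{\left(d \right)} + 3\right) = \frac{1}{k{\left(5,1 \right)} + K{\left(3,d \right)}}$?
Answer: $- \frac{52320}{1121} \approx -46.673$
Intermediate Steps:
$u{\left(Y \right)} = 24 Y$
$K{\left(H,F \right)} = 3 + F + H$ ($K{\left(H,F \right)} = 3 - \left(- H - F\right) = 3 - \left(- F - H\right) = 3 + \left(F + H\right) = 3 + F + H$)
$m{\left(d \right)} = -3 + \frac{1}{2 \left(4 + d\right)}$ ($m{\left(d \right)} = -3 + \frac{1}{2 \left(-2 + \left(3 + d + 3\right)\right)} = -3 + \frac{1}{2 \left(-2 + \left(6 + d\right)\right)} = -3 + \frac{1}{2 \left(4 + d\right)}$)
$\frac{u{\left(218 \right)}}{m{\left(6 \right)} 38} = \frac{24 \cdot 218}{\frac{-23 - 36}{2 \left(4 + 6\right)} 38} = \frac{5232}{\frac{-23 - 36}{2 \cdot 10} \cdot 38} = \frac{5232}{\frac{1}{2} \cdot \frac{1}{10} \left(-59\right) 38} = \frac{5232}{\left(- \frac{59}{20}\right) 38} = \frac{5232}{- \frac{1121}{10}} = 5232 \left(- \frac{10}{1121}\right) = - \frac{52320}{1121}$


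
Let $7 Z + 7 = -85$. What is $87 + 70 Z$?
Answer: $-833$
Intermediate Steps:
$Z = - \frac{92}{7}$ ($Z = -1 + \frac{1}{7} \left(-85\right) = -1 - \frac{85}{7} = - \frac{92}{7} \approx -13.143$)
$87 + 70 Z = 87 + 70 \left(- \frac{92}{7}\right) = 87 - 920 = -833$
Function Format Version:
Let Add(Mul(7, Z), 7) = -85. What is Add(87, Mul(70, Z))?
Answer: -833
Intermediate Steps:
Z = Rational(-92, 7) (Z = Add(-1, Mul(Rational(1, 7), -85)) = Add(-1, Rational(-85, 7)) = Rational(-92, 7) ≈ -13.143)
Add(87, Mul(70, Z)) = Add(87, Mul(70, Rational(-92, 7))) = Add(87, -920) = -833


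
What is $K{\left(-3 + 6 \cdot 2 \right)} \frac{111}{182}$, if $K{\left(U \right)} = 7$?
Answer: $\frac{111}{26} \approx 4.2692$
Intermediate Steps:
$K{\left(-3 + 6 \cdot 2 \right)} \frac{111}{182} = 7 \cdot \frac{111}{182} = \frac{111}{26}$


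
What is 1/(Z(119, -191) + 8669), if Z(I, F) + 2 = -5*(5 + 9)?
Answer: 1/8597 ≈ 0.00011632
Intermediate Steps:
Z(I, F) = -72 (Z(I, F) = -2 - 5*(5 + 9) = -2 - 5*14 = -2 - 70 = -72)
1/(Z(119, -191) + 8669) = 1/(-72 + 8669) = 1/8597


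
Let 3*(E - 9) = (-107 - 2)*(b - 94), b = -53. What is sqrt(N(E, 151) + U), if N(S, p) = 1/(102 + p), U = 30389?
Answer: sqrt(1945169754)/253 ≈ 174.32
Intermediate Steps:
E = 5350 (E = 9 + ((-107 - 2)*(-53 - 94))/3 = 9 + (-109*(-147))/3 = 9 + (1/3)*16023 = 9 + 5341 = 5350)
sqrt(N(E, 151) + U) = sqrt(1/(102 + 151) + 30389) = sqrt(1/253 + 30389) = sqrt(7688418/253) = sqrt(1945169754)/253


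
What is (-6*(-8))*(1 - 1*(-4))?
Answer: 240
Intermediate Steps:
(-6*(-8))*(1 - 1*(-4)) = 48*(1 + 4) = 48*5 = 240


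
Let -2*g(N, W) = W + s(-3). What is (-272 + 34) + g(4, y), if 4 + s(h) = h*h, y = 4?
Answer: -485/2 ≈ -242.50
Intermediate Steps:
s(h) = -4 + h**2 (s(h) = -4 + h*h = -4 + h**2)
g(N, W) = -5/2 - W/2 (g(N, W) = -(W + (-4 + (-3)**2))/2 = -(W + (-4 + 9))/2 = -(W + 5)/2 = -(5 + W)/2 = -5/2 - W/2)
(-272 + 34) + g(4, y) = (-272 + 34) + (-5/2 - 1/2*4) = -238 + (-5/2 - 2) = -238 - 9/2 = -485/2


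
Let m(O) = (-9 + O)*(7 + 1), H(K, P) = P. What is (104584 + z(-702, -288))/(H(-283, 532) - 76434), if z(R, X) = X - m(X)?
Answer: -53336/37951 ≈ -1.4054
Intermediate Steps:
m(O) = -72 + 8*O (m(O) = (-9 + O)*8 = -72 + 8*O)
z(R, X) = 72 - 7*X (z(R, X) = X - (-72 + 8*X) = X + (72 - 8*X) = 72 - 7*X)
(104584 + z(-702, -288))/(H(-283, 532) - 76434) = (104584 + (72 - 7*(-288)))/(532 - 76434) = (104584 + (72 + 2016))/(-75902) = (104584 + 2088)*(-1/75902) = 106672*(-1/75902) = -53336/37951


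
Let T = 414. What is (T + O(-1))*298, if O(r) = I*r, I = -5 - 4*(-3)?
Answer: 121286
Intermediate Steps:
I = 7 (I = -5 + 12 = 7)
O(r) = 7*r
(T + O(-1))*298 = (414 + 7*(-1))*298 = (414 - 7)*298 = 407*298 = 121286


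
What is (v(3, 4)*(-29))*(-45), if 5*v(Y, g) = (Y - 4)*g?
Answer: -1044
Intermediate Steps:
v(Y, g) = g*(-4 + Y)/5 (v(Y, g) = ((Y - 4)*g)/5 = ((-4 + Y)*g)/5 = (g*(-4 + Y))/5 = g*(-4 + Y)/5)
(v(3, 4)*(-29))*(-45) = (((⅕)*4*(-4 + 3))*(-29))*(-45) = (((⅕)*4*(-1))*(-29))*(-45) = -⅘*(-29)*(-45) = (116/5)*(-45) = -1044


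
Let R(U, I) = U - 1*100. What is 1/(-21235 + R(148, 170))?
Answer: -1/21187 ≈ -4.7199e-5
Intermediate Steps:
R(U, I) = -100 + U (R(U, I) = U - 100 = -100 + U)
1/(-21235 + R(148, 170)) = 1/(-21235 + (-100 + 148)) = 1/(-21235 + 48) = 1/(-21187) = -1/21187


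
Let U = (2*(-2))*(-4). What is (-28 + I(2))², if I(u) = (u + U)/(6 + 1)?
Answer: 31684/49 ≈ 646.61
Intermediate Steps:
U = 16 (U = -4*(-4) = 16)
I(u) = 16/7 + u/7 (I(u) = (u + 16)/(6 + 1) = (16 + u)/7 = (16 + u)*(⅐) = 16/7 + u/7)
(-28 + I(2))² = (-28 + (16/7 + (⅐)*2))² = (-28 + (16/7 + 2/7))² = (-28 + 18/7)² = (-178/7)² = 31684/49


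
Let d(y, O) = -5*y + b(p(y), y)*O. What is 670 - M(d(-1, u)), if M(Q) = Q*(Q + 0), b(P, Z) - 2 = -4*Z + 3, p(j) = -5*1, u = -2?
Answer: 501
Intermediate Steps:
p(j) = -5
b(P, Z) = 5 - 4*Z (b(P, Z) = 2 + (-4*Z + 3) = 2 + (3 - 4*Z) = 5 - 4*Z)
d(y, O) = -5*y + O*(5 - 4*y) (d(y, O) = -5*y + (5 - 4*y)*O = -5*y + O*(5 - 4*y))
M(Q) = Q² (M(Q) = Q*Q = Q²)
670 - M(d(-1, u)) = 670 - (-5*(-1) - 1*(-2)*(-5 + 4*(-1)))² = 670 - (5 - 1*(-2)*(-5 - 4))² = 670 - (5 - 1*(-2)*(-9))² = 670 - (5 - 18)² = 670 - 1*(-13)² = 670 - 1*169 = 670 - 169 = 501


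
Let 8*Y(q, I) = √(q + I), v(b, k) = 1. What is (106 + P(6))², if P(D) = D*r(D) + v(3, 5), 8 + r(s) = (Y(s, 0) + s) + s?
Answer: 137315/8 + 393*√6/2 ≈ 17646.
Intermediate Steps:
Y(q, I) = √(I + q)/8 (Y(q, I) = √(q + I)/8 = √(I + q)/8)
r(s) = -8 + 2*s + √s/8 (r(s) = -8 + ((√(0 + s)/8 + s) + s) = -8 + ((√s/8 + s) + s) = -8 + ((s + √s/8) + s) = -8 + (2*s + √s/8) = -8 + 2*s + √s/8)
P(D) = 1 + D*(-8 + 2*D + √D/8) (P(D) = D*(-8 + 2*D + √D/8) + 1 = 1 + D*(-8 + 2*D + √D/8))
(106 + P(6))² = (106 + (1 + (⅛)*6*(-64 + √6 + 16*6)))² = (106 + (1 + (⅛)*6*(-64 + √6 + 96)))² = (106 + (1 + (⅛)*6*(32 + √6)))² = (106 + (1 + (24 + 3*√6/4)))² = (106 + (25 + 3*√6/4))² = (131 + 3*√6/4)²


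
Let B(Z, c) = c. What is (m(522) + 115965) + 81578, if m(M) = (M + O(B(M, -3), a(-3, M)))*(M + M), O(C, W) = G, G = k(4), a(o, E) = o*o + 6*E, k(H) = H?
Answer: 746687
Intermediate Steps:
a(o, E) = o² + 6*E
G = 4
O(C, W) = 4
m(M) = 2*M*(4 + M) (m(M) = (M + 4)*(M + M) = (4 + M)*(2*M) = 2*M*(4 + M))
(m(522) + 115965) + 81578 = (2*522*(4 + 522) + 115965) + 81578 = (2*522*526 + 115965) + 81578 = (549144 + 115965) + 81578 = 665109 + 81578 = 746687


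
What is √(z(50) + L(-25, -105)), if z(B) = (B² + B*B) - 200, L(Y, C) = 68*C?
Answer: 6*I*√65 ≈ 48.374*I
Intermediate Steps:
z(B) = -200 + 2*B² (z(B) = (B² + B²) - 200 = 2*B² - 200 = -200 + 2*B²)
√(z(50) + L(-25, -105)) = √((-200 + 2*50²) + 68*(-105)) = √((-200 + 2*2500) - 7140) = √((-200 + 5000) - 7140) = √(4800 - 7140) = √(-2340) = 6*I*√65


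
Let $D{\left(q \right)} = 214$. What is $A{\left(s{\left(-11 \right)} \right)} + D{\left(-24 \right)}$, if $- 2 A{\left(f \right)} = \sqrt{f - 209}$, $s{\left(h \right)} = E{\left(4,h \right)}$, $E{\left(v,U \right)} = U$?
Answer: $214 - i \sqrt{55} \approx 214.0 - 7.4162 i$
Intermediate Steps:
$s{\left(h \right)} = h$
$A{\left(f \right)} = - \frac{\sqrt{-209 + f}}{2}$ ($A{\left(f \right)} = - \frac{\sqrt{f - 209}}{2} = - \frac{\sqrt{-209 + f}}{2}$)
$A{\left(s{\left(-11 \right)} \right)} + D{\left(-24 \right)} = - \frac{\sqrt{-209 - 11}}{2} + 214 = - \frac{\sqrt{-220}}{2} + 214 = - \frac{2 i \sqrt{55}}{2} + 214 = - i \sqrt{55} + 214 = 214 - i \sqrt{55}$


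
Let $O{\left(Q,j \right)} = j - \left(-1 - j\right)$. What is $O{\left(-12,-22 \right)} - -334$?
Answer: $291$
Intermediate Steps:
$O{\left(Q,j \right)} = 1 + 2 j$ ($O{\left(Q,j \right)} = j + \left(1 + j\right) = 1 + 2 j$)
$O{\left(-12,-22 \right)} - -334 = \left(1 + 2 \left(-22\right)\right) - -334 = \left(1 - 44\right) + 334 = -43 + 334 = 291$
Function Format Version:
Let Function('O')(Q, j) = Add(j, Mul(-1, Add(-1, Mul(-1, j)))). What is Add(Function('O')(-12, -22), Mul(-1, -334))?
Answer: 291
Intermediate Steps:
Function('O')(Q, j) = Add(1, Mul(2, j)) (Function('O')(Q, j) = Add(j, Add(1, j)) = Add(1, Mul(2, j)))
Add(Function('O')(-12, -22), Mul(-1, -334)) = Add(Add(1, Mul(2, -22)), Mul(-1, -334)) = Add(Add(1, -44), 334) = Add(-43, 334) = 291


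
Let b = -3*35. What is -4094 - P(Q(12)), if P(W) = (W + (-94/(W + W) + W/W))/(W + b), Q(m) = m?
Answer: -4568795/1116 ≈ -4093.9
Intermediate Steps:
b = -105
P(W) = (1 + W - 47/W)/(-105 + W) (P(W) = (W + (-94/(W + W) + W/W))/(W - 105) = (W + (-94*1/(2*W) + 1))/(-105 + W) = (W + (-47/W + 1))/(-105 + W) = (W + (1 - 47/W))/(-105 + W) = (1 + W - 47/W)/(-105 + W))
-4094 - P(Q(12)) = -4094 - (-47 + 12 + 12**2)/(12*(-105 + 12)) = -4094 - (-47 + 12 + 144)/(12*(-93)) = -4094 - (-1)*109/(12*93) = -4094 - 1*(-109/1116) = -4094 + 109/1116 = -4568795/1116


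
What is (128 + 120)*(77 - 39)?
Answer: 9424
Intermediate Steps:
(128 + 120)*(77 - 39) = 248*38 = 9424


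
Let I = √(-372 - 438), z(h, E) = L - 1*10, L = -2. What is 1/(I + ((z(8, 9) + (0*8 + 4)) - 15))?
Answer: -23/1339 - 9*I*√10/1339 ≈ -0.017177 - 0.021255*I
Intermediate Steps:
z(h, E) = -12 (z(h, E) = -2 - 1*10 = -2 - 10 = -12)
I = 9*I*√10 (I = √(-810) = 9*I*√10 ≈ 28.461*I)
1/(I + ((z(8, 9) + (0*8 + 4)) - 15)) = 1/(9*I*√10 + ((-12 + (0*8 + 4)) - 15)) = 1/(9*I*√10 + ((-12 + (0 + 4)) - 15)) = 1/(9*I*√10 + ((-12 + 4) - 15)) = 1/(9*I*√10 + (-8 - 15)) = 1/(9*I*√10 - 23) = 1/(-23 + 9*I*√10)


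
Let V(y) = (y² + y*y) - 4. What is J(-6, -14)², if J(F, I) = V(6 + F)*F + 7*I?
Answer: 5476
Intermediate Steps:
V(y) = -4 + 2*y² (V(y) = (y² + y²) - 4 = 2*y² - 4 = -4 + 2*y²)
J(F, I) = 7*I + F*(-4 + 2*(6 + F)²) (J(F, I) = (-4 + 2*(6 + F)²)*F + 7*I = F*(-4 + 2*(6 + F)²) + 7*I = 7*I + F*(-4 + 2*(6 + F)²))
J(-6, -14)² = (7*(-14) + 2*(-6)*(-2 + (6 - 6)²))² = (-98 + 2*(-6)*(-2 + 0²))² = (-98 + 2*(-6)*(-2 + 0))² = (-98 + 2*(-6)*(-2))² = (-98 + 24)² = (-74)² = 5476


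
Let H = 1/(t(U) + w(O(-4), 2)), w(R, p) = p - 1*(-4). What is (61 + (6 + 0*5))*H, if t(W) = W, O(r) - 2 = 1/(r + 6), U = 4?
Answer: 67/10 ≈ 6.7000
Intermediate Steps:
O(r) = 2 + 1/(6 + r) (O(r) = 2 + 1/(r + 6) = 2 + 1/(6 + r))
w(R, p) = 4 + p (w(R, p) = p + 4 = 4 + p)
H = ⅒ (H = 1/(4 + (4 + 2)) = 1/(4 + 6) = 1/10 = ⅒ ≈ 0.10000)
(61 + (6 + 0*5))*H = (61 + (6 + 0*5))*(⅒) = (61 + (6 + 0))*(⅒) = (61 + 6)*(⅒) = 67*(⅒) = 67/10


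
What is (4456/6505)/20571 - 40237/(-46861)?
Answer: 5384497014751/6270674489655 ≈ 0.85868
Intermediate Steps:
(4456/6505)/20571 - 40237/(-46861) = (4456*(1/6505))*(1/20571) - 40237*(-1/46861) = (4456/6505)*(1/20571) + 40237/46861 = 4456/133814355 + 40237/46861 = 5384497014751/6270674489655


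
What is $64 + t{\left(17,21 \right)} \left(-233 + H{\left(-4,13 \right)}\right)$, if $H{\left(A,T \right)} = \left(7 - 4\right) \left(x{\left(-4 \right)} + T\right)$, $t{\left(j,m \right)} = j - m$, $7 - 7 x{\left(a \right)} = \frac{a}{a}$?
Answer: $\frac{5808}{7} \approx 829.71$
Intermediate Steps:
$x{\left(a \right)} = \frac{6}{7}$ ($x{\left(a \right)} = 1 - \frac{a \frac{1}{a}}{7} = 1 - \frac{1}{7} = \frac{6}{7}$)
$H{\left(A,T \right)} = \frac{18}{7} + 3 T$ ($H{\left(A,T \right)} = \left(7 - 4\right) \left(\frac{6}{7} + T\right) = 3 \left(\frac{6}{7} + T\right) = \frac{18}{7} + 3 T$)
$64 + t{\left(17,21 \right)} \left(-233 + H{\left(-4,13 \right)}\right) = 64 + \left(17 - 21\right) \left(-233 + \left(\frac{18}{7} + 3 \cdot 13\right)\right) = 64 + \left(17 - 21\right) \left(-233 + \left(\frac{18}{7} + 39\right)\right) = 64 - 4 \left(-233 + \frac{291}{7}\right) = 64 - - \frac{5360}{7} = 64 + \frac{5360}{7} = \frac{5808}{7}$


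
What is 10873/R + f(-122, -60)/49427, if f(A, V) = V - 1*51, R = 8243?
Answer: 536504798/407426761 ≈ 1.3168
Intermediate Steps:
f(A, V) = -51 + V (f(A, V) = V - 51 = -51 + V)
10873/R + f(-122, -60)/49427 = 10873/8243 + (-51 - 60)/49427 = 10873*(1/8243) - 111*1/49427 = 10873/8243 - 111/49427 = 536504798/407426761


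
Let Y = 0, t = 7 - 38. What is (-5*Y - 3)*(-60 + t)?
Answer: 273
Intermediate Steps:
t = -31
(-5*Y - 3)*(-60 + t) = (-5*0 - 3)*(-60 - 31) = (0 - 3)*(-91) = -3*(-91) = 273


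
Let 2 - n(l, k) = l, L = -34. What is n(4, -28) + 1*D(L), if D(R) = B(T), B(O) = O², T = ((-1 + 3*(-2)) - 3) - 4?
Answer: 194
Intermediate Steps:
n(l, k) = 2 - l
T = -14 (T = ((-1 - 6) - 3) - 4 = (-7 - 3) - 4 = -10 - 4 = -14)
D(R) = 196 (D(R) = (-14)² = 196)
n(4, -28) + 1*D(L) = (2 - 1*4) + 1*196 = (2 - 4) + 196 = -2 + 196 = 194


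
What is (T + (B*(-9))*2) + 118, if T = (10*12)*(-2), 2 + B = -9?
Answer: 76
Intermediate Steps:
B = -11 (B = -2 - 9 = -11)
T = -240 (T = 120*(-2) = -240)
(T + (B*(-9))*2) + 118 = (-240 - 11*(-9)*2) + 118 = (-240 + 99*2) + 118 = (-240 + 198) + 118 = -42 + 118 = 76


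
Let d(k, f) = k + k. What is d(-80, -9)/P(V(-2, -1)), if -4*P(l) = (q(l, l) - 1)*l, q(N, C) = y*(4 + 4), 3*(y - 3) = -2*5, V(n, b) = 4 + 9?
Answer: -1920/143 ≈ -13.427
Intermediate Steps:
d(k, f) = 2*k
V(n, b) = 13
y = -⅓ (y = 3 + (-2*5)/3 = 3 + (⅓)*(-10) = 3 - 10/3 = -⅓ ≈ -0.33333)
q(N, C) = -8/3 (q(N, C) = -(4 + 4)/3 = -⅓*8 = -8/3)
P(l) = 11*l/12 (P(l) = -(-8/3 - 1)*l/4 = -(-11)*l/12 = 11*l/12)
d(-80, -9)/P(V(-2, -1)) = (2*(-80))/(((11/12)*13)) = -160/143/12 = -160*12/143 = -1920/143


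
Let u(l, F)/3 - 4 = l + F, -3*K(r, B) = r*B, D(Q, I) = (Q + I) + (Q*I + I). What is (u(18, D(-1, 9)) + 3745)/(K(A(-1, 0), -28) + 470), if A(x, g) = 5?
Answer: 2301/310 ≈ 7.4226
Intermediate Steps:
D(Q, I) = Q + 2*I + I*Q (D(Q, I) = (I + Q) + (I*Q + I) = (I + Q) + (I + I*Q) = Q + 2*I + I*Q)
K(r, B) = -B*r/3 (K(r, B) = -r*B/3 = -B*r/3)
u(l, F) = 12 + 3*F + 3*l (u(l, F) = 12 + 3*(l + F) = 12 + 3*(F + l) = 12 + (3*F + 3*l) = 12 + 3*F + 3*l)
(u(18, D(-1, 9)) + 3745)/(K(A(-1, 0), -28) + 470) = ((12 + 3*(-1 + 2*9 + 9*(-1)) + 3*18) + 3745)/(-1/3*(-28)*5 + 470) = ((12 + 3*(-1 + 18 - 9) + 54) + 3745)/(140/3 + 470) = ((12 + 3*8 + 54) + 3745)/(1550/3) = ((12 + 24 + 54) + 3745)*(3/1550) = (90 + 3745)*(3/1550) = 3835*(3/1550) = 2301/310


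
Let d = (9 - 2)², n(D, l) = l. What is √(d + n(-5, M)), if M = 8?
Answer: √57 ≈ 7.5498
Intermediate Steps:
d = 49 (d = 7² = 49)
√(d + n(-5, M)) = √(49 + 8) = √57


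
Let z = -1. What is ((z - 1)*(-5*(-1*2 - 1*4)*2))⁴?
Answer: 207360000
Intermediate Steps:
((z - 1)*(-5*(-1*2 - 1*4)*2))⁴ = ((-1 - 1)*(-5*(-1*2 - 1*4)*2))⁴ = (-2*(-5*(-2 - 4))*2)⁴ = (-2*(-5*(-6))*2)⁴ = (-60*2)⁴ = (-2*60)⁴ = (-120)⁴ = 207360000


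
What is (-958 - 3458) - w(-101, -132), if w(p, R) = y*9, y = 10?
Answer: -4506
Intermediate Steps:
w(p, R) = 90 (w(p, R) = 10*9 = 90)
(-958 - 3458) - w(-101, -132) = (-958 - 3458) - 1*90 = -4416 - 90 = -4506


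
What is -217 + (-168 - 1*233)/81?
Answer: -17978/81 ≈ -221.95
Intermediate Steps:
-217 + (-168 - 1*233)/81 = -217 + (-168 - 233)/81 = -217 + (1/81)*(-401) = -217 - 401/81 = -17978/81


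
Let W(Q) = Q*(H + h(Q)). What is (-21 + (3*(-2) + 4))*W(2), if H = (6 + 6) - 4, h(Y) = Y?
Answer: -460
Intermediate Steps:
H = 8 (H = 12 - 4 = 8)
W(Q) = Q*(8 + Q)
(-21 + (3*(-2) + 4))*W(2) = (-21 + (3*(-2) + 4))*(2*(8 + 2)) = (-21 + (-6 + 4))*(2*10) = (-21 - 2)*20 = -23*20 = -460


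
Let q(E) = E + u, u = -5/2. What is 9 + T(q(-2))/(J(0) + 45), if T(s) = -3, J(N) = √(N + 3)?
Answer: 6021/674 + √3/674 ≈ 8.9358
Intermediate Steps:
J(N) = √(3 + N)
u = -5/2 (u = -5*½ = -5/2 ≈ -2.5000)
q(E) = -5/2 + E (q(E) = E - 5/2 = -5/2 + E)
9 + T(q(-2))/(J(0) + 45) = 9 - 3/(√(3 + 0) + 45) = 9 - 3/(√3 + 45) = 9 - 3/(45 + √3)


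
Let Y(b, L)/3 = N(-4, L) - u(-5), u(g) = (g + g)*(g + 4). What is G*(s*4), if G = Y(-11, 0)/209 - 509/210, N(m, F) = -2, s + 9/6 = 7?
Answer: -113941/1995 ≈ -57.113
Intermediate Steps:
s = 11/2 (s = -3/2 + 7 = 11/2 ≈ 5.5000)
u(g) = 2*g*(4 + g) (u(g) = (2*g)*(4 + g) = 2*g*(4 + g))
Y(b, L) = -36 (Y(b, L) = 3*(-2 - 2*(-5)*(4 - 5)) = 3*(-2 - 2*(-5)*(-1)) = 3*(-2 - 1*10) = 3*(-2 - 10) = 3*(-12) = -36)
G = -113941/43890 (G = -36/209 - 509/210 = -113941/43890 ≈ -2.5961)
G*(s*4) = -113941*4/7980 = -113941/43890*22 = -113941/1995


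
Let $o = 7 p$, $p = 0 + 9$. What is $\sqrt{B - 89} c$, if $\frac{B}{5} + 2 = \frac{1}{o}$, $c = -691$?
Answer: $- \frac{1382 i \sqrt{10906}}{21} \approx - 6872.6 i$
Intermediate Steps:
$p = 9$
$o = 63$ ($o = 7 \cdot 9 = 63$)
$B = - \frac{625}{63}$ ($B = -10 + \frac{5}{63} = - \frac{625}{63} \approx -9.9206$)
$\sqrt{B - 89} c = \sqrt{- \frac{625}{63} - 89} \left(-691\right) = \sqrt{- \frac{6232}{63}} \left(-691\right) = \frac{2 i \sqrt{10906}}{21} \left(-691\right) = - \frac{1382 i \sqrt{10906}}{21}$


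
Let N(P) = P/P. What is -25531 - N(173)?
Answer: -25532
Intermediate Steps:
N(P) = 1
-25531 - N(173) = -25531 - 1*1 = -25531 - 1 = -25532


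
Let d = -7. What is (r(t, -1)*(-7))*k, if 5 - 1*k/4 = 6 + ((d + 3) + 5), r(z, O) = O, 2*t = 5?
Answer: -56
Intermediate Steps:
t = 5/2 (t = (1/2)*5 = 5/2 ≈ 2.5000)
k = -8 (k = 20 - 4*(6 + ((-7 + 3) + 5)) = 20 - 4*(6 + (-4 + 5)) = 20 - 4*(6 + 1) = 20 - 4*7 = 20 - 28 = -8)
(r(t, -1)*(-7))*k = -1*(-7)*(-8) = 7*(-8) = -56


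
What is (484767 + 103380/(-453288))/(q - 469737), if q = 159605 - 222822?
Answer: -18311580043/20131804396 ≈ -0.90958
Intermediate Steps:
q = -63217
(484767 + 103380/(-453288))/(q - 469737) = (484767 + 103380/(-453288))/(-63217 - 469737) = (484767 + 103380*(-1/453288))/(-532954) = (484767 - 8615/37774)*(-1/532954) = (18311580043/37774)*(-1/532954) = -18311580043/20131804396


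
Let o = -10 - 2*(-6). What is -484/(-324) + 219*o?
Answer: 35599/81 ≈ 439.49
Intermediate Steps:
o = 2 (o = -10 + 12 = 2)
-484/(-324) + 219*o = -484/(-324) + 219*2 = -484*(-1/324) + 438 = 121/81 + 438 = 35599/81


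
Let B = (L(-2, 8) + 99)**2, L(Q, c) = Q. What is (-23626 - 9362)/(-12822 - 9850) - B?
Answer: -53321965/5668 ≈ -9407.5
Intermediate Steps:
B = 9409 (B = (-2 + 99)**2 = 97**2 = 9409)
(-23626 - 9362)/(-12822 - 9850) - B = (-23626 - 9362)/(-12822 - 9850) - 1*9409 = -32988/(-22672) - 9409 = -32988*(-1/22672) - 9409 = 8247/5668 - 9409 = -53321965/5668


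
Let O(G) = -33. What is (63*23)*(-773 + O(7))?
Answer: -1167894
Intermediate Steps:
(63*23)*(-773 + O(7)) = (63*23)*(-773 - 33) = 1449*(-806) = -1167894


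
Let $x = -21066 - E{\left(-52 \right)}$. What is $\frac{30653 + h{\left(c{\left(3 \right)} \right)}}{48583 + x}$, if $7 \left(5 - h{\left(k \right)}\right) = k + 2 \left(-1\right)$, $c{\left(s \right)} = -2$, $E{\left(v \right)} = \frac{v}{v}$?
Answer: $\frac{107305}{96306} \approx 1.1142$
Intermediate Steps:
$E{\left(v \right)} = 1$
$x = -21067$ ($x = -21066 - 1 = -21067$)
$h{\left(k \right)} = \frac{37}{7} - \frac{k}{7}$ ($h{\left(k \right)} = 5 - \frac{k + 2 \left(-1\right)}{7} = 5 - \frac{k - 2}{7} = 5 - \frac{-2 + k}{7} = 5 - \left(- \frac{2}{7} + \frac{k}{7}\right) = \frac{37}{7} - \frac{k}{7}$)
$\frac{30653 + h{\left(c{\left(3 \right)} \right)}}{48583 + x} = \frac{30653 + \left(\frac{37}{7} - - \frac{2}{7}\right)}{48583 - 21067} = \frac{30653 + \left(\frac{37}{7} + \frac{2}{7}\right)}{27516} = \left(30653 + \frac{39}{7}\right) \frac{1}{27516} = \frac{214610}{7} \cdot \frac{1}{27516} = \frac{107305}{96306}$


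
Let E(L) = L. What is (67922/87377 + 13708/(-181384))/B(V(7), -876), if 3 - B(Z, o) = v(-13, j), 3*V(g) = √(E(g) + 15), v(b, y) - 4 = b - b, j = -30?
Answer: -2780550033/3962197442 ≈ -0.70177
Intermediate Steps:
v(b, y) = 4 (v(b, y) = 4 + (b - b) = 4 + 0 = 4)
V(g) = √(15 + g)/3 (V(g) = √(g + 15)/3 = √(15 + g)/3)
B(Z, o) = -1 (B(Z, o) = 3 - 1*4 = 3 - 4 = -1)
(67922/87377 + 13708/(-181384))/B(V(7), -876) = (67922/87377 + 13708/(-181384))/(-1) = (67922*(1/87377) + 13708*(-1/181384))*(-1) = (67922/87377 - 3427/45346)*(-1) = (2780550033/3962197442)*(-1) = -2780550033/3962197442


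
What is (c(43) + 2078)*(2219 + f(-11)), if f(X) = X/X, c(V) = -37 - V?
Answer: 4435560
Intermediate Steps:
f(X) = 1
(c(43) + 2078)*(2219 + f(-11)) = ((-37 - 1*43) + 2078)*(2219 + 1) = ((-37 - 43) + 2078)*2220 = (-80 + 2078)*2220 = 1998*2220 = 4435560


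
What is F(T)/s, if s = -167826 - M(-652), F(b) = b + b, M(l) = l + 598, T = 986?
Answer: -493/41943 ≈ -0.011754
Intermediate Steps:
M(l) = 598 + l
F(b) = 2*b
s = -167772 (s = -167826 - (598 - 652) = -167826 - 1*(-54) = -167826 + 54 = -167772)
F(T)/s = (2*986)/(-167772) = 1972*(-1/167772) = -493/41943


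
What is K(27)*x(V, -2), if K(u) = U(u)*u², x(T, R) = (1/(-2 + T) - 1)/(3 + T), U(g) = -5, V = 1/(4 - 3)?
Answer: 3645/2 ≈ 1822.5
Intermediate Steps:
V = 1 (V = 1/1 = 1)
x(T, R) = (-1 + 1/(-2 + T))/(3 + T)
K(u) = -5*u²
K(27)*x(V, -2) = (-5*27²)*((3 - 1*1)/(-6 + 1 + 1²)) = (-5*729)*((3 - 1)/(-6 + 1 + 1)) = -3645*2/(-4) = -(-3645)*2/4 = -3645*(-½) = 3645/2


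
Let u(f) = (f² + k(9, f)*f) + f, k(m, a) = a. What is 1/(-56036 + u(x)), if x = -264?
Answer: 1/83092 ≈ 1.2035e-5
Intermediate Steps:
u(f) = f + 2*f² (u(f) = (f² + f*f) + f = (f² + f²) + f = 2*f² + f = f + 2*f²)
1/(-56036 + u(x)) = 1/(-56036 - 264*(1 + 2*(-264))) = 1/(-56036 - 264*(1 - 528)) = 1/(-56036 - 264*(-527)) = 1/(-56036 + 139128) = 1/83092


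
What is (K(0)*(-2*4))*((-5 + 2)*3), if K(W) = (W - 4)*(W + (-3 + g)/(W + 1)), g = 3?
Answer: 0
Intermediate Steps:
K(W) = W*(-4 + W) (K(W) = (W - 4)*(W + (-3 + 3)/(W + 1)) = (-4 + W)*(W + 0/(1 + W)) = (-4 + W)*(W + 0) = (-4 + W)*W = W*(-4 + W))
(K(0)*(-2*4))*((-5 + 2)*3) = ((0*(-4 + 0))*(-2*4))*((-5 + 2)*3) = ((0*(-4))*(-8))*(-3*3) = (0*(-8))*(-9) = 0*(-9) = 0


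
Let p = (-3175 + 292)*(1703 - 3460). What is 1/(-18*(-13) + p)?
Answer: 1/5065665 ≈ 1.9741e-7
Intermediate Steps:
p = 5065431 (p = -2883*(-1757) = 5065431)
1/(-18*(-13) + p) = 1/(-18*(-13) + 5065431) = 1/(234 + 5065431) = 1/5065665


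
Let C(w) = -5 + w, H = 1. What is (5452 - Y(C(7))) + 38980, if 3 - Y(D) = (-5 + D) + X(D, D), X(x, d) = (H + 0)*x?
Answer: 44428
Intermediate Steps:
X(x, d) = x (X(x, d) = (1 + 0)*x = 1*x = x)
Y(D) = 8 - 2*D (Y(D) = 3 - ((-5 + D) + D) = 3 - (-5 + 2*D) = 3 + (5 - 2*D) = 8 - 2*D)
(5452 - Y(C(7))) + 38980 = (5452 - (8 - 2*(-5 + 7))) + 38980 = (5452 - (8 - 2*2)) + 38980 = (5452 - (8 - 4)) + 38980 = (5452 - 1*4) + 38980 = (5452 - 4) + 38980 = 5448 + 38980 = 44428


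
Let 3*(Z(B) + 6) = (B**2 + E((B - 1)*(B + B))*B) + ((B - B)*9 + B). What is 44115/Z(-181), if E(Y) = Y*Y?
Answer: -7785/46215701822 ≈ -1.6845e-7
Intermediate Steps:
E(Y) = Y**2
Z(B) = -6 + B/3 + B**2/3 + 4*B**3*(-1 + B)**2/3 (Z(B) = -6 + ((B**2 + ((B - 1)*(B + B))**2*B) + ((B - B)*9 + B))/3 = -6 + ((B**2 + ((-1 + B)*(2*B))**2*B) + (0*9 + B))/3 = -6 + ((B**2 + (2*B*(-1 + B))**2*B) + (0 + B))/3 = -6 + ((B**2 + (4*B**2*(-1 + B)**2)*B) + B)/3 = -6 + ((B**2 + 4*B**3*(-1 + B)**2) + B)/3 = -6 + (B + B**2 + 4*B**3*(-1 + B)**2)/3 = -6 + (B/3 + B**2/3 + 4*B**3*(-1 + B)**2/3) = -6 + B/3 + B**2/3 + 4*B**3*(-1 + B)**2/3)
44115/Z(-181) = 44115/(-6 + (1/3)*(-181) + (1/3)*(-181)**2 + (4/3)*(-181)**3*(-1 - 181)**2) = 44115/(-6 - 181/3 + (1/3)*32761 + (4/3)*(-5929741)*(-182)**2) = 44115/(-6 - 181/3 + 32761/3 + (4/3)*(-5929741)*33124) = 44115/(-6 - 181/3 + 32761/3 - 785666963536/3) = 44115/(-785666930974/3) = 44115*(-3/785666930974) = -7785/46215701822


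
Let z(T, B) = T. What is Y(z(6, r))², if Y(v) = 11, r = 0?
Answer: 121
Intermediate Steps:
Y(z(6, r))² = 11² = 121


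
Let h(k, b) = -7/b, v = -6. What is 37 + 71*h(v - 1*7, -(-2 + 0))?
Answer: -423/2 ≈ -211.50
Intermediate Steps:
37 + 71*h(v - 1*7, -(-2 + 0)) = 37 + 71*(-7*(-1/(-2 + 0))) = 37 + 71*(-7/((-1*(-2)))) = 37 + 71*(-7/2) = 37 - 497/2 = -423/2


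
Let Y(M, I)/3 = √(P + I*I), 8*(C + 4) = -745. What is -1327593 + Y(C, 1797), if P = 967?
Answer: -1327593 + 12*√201886 ≈ -1.3222e+6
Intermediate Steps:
C = -777/8 (C = -4 + (⅛)*(-745) = -4 - 745/8 = -777/8 ≈ -97.125)
Y(M, I) = 3*√(967 + I²) (Y(M, I) = 3*√(967 + I*I) = 3*√(967 + I²))
-1327593 + Y(C, 1797) = -1327593 + 3*√(967 + 1797²) = -1327593 + 3*√(967 + 3229209) = -1327593 + 3*√3230176 = -1327593 + 3*(4*√201886) = -1327593 + 12*√201886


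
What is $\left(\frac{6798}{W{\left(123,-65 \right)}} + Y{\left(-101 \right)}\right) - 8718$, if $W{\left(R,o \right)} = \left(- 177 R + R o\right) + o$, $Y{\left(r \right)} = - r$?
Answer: $- \frac{257060525}{29831} \approx -8617.2$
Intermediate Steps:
$W{\left(R,o \right)} = o - 177 R + R o$
$\left(\frac{6798}{W{\left(123,-65 \right)}} + Y{\left(-101 \right)}\right) - 8718 = \left(\frac{6798}{-65 - 21771 + 123 \left(-65\right)} - -101\right) - 8718 = \left(\frac{6798}{-65 - 21771 - 7995} + 101\right) - 8718 = \left(\frac{6798}{-29831} + 101\right) - 8718 = \left(6798 \left(- \frac{1}{29831}\right) + 101\right) - 8718 = \left(- \frac{6798}{29831} + 101\right) - 8718 = \frac{3006133}{29831} - 8718 = - \frac{257060525}{29831}$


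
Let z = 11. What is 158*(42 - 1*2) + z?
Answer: 6331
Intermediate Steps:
158*(42 - 1*2) + z = 158*(42 - 1*2) + 11 = 158*(42 - 2) + 11 = 158*40 + 11 = 6320 + 11 = 6331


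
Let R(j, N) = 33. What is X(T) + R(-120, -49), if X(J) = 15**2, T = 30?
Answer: 258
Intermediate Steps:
X(J) = 225
X(T) + R(-120, -49) = 225 + 33 = 258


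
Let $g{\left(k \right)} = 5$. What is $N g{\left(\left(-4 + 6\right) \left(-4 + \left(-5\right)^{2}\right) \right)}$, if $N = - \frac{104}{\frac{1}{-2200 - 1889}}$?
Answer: $2126280$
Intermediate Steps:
$N = 425256$ ($N = - \frac{104}{\frac{1}{-4089}} = - \frac{104}{- \frac{1}{4089}} = \left(-104\right) \left(-4089\right) = 425256$)
$N g{\left(\left(-4 + 6\right) \left(-4 + \left(-5\right)^{2}\right) \right)} = 425256 \cdot 5 = 2126280$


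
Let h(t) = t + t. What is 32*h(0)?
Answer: 0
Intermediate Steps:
h(t) = 2*t
32*h(0) = 32*(2*0) = 32*0 = 0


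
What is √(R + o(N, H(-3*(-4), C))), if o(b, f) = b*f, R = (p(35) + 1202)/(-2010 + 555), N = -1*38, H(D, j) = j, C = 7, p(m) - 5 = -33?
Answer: 2*I*√141209205/1455 ≈ 16.334*I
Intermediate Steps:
p(m) = -28 (p(m) = 5 - 33 = -28)
N = -38
R = -1174/1455 (R = (-28 + 1202)/(-2010 + 555) = 1174/(-1455) = 1174*(-1/1455) = -1174/1455 ≈ -0.80687)
√(R + o(N, H(-3*(-4), C))) = √(-1174/1455 - 38*7) = √(-1174/1455 - 266) = √(-388204/1455) = 2*I*√141209205/1455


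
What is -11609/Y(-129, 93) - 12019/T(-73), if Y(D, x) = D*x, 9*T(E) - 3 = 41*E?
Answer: 1332438397/35871030 ≈ 37.145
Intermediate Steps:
T(E) = 1/3 + 41*E/9 (T(E) = 1/3 + (41*E)/9 = 1/3 + 41*E/9)
-11609/Y(-129, 93) - 12019/T(-73) = -11609/((-129*93)) - 12019/(1/3 + (41/9)*(-73)) = -11609/(-11997) - 12019/(1/3 - 2993/9) = -11609*(-1/11997) - 12019/(-2990/9) = 11609/11997 - 12019*(-9/2990) = 11609/11997 + 108171/2990 = 1332438397/35871030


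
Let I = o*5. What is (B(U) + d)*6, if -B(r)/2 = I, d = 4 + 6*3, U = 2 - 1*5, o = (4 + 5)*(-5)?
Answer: 2832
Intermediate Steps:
o = -45 (o = 9*(-5) = -45)
U = -3 (U = 2 - 5 = -3)
d = 22 (d = 4 + 18 = 22)
I = -225 (I = -45*5 = -225)
B(r) = 450 (B(r) = -2*(-225) = 450)
(B(U) + d)*6 = (450 + 22)*6 = 472*6 = 2832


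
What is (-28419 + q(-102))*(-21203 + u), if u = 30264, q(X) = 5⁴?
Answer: -251841434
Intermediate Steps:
q(X) = 625
(-28419 + q(-102))*(-21203 + u) = (-28419 + 625)*(-21203 + 30264) = -27794*9061 = -251841434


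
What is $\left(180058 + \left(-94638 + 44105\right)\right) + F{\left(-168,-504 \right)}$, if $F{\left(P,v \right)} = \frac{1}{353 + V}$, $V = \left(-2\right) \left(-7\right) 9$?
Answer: $\frac{62042476}{479} \approx 1.2953 \cdot 10^{5}$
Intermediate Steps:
$V = 126$ ($V = 14 \cdot 9 = 126$)
$F{\left(P,v \right)} = \frac{1}{479}$ ($F{\left(P,v \right)} = \frac{1}{353 + 126} = \frac{1}{479}$)
$\left(180058 + \left(-94638 + 44105\right)\right) + F{\left(-168,-504 \right)} = \left(180058 + \left(-94638 + 44105\right)\right) + \frac{1}{479} = \left(180058 - 50533\right) + \frac{1}{479} = 129525 + \frac{1}{479} = \frac{62042476}{479}$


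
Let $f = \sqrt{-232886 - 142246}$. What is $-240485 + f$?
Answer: $-240485 + 2 i \sqrt{93783} \approx -2.4049 \cdot 10^{5} + 612.48 i$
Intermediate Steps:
$f = 2 i \sqrt{93783}$ ($f = \sqrt{-375132} = 2 i \sqrt{93783} \approx 612.48 i$)
$-240485 + f = -240485 + 2 i \sqrt{93783}$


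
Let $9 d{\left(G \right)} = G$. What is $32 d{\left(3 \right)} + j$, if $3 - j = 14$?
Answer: $- \frac{1}{3} \approx -0.33333$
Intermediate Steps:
$j = -11$ ($j = 3 - 14 = -11$)
$d{\left(G \right)} = \frac{G}{9}$
$32 d{\left(3 \right)} + j = 32 \cdot \frac{1}{9} \cdot 3 - 11 = 32 \cdot \frac{1}{3} - 11 = \frac{32}{3} - 11 = - \frac{1}{3}$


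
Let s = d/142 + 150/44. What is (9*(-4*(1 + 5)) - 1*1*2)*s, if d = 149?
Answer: -759076/781 ≈ -971.93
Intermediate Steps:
s = 3482/781 (s = 149/142 + 150/44 = 149*(1/142) + 150*(1/44) = 149/142 + 75/22 = 3482/781 ≈ 4.4584)
(9*(-4*(1 + 5)) - 1*1*2)*s = (9*(-4*(1 + 5)) - 1*1*2)*(3482/781) = (9*(-4*6) - 1*2)*(3482/781) = (9*(-24) - 2)*(3482/781) = (-216 - 2)*(3482/781) = -218*3482/781 = -759076/781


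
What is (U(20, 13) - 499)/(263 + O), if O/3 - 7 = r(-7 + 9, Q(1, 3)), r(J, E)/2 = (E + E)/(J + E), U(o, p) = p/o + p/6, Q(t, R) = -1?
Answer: -29771/16320 ≈ -1.8242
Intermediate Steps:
U(o, p) = p/6 + p/o (U(o, p) = p/o + p*(⅙) = p/o + p/6 = p/6 + p/o)
r(J, E) = 4*E/(E + J) (r(J, E) = 2*((E + E)/(J + E)) = 2*((2*E)/(E + J)) = 2*(2*E/(E + J)) = 4*E/(E + J))
O = 9 (O = 21 + 3*(4*(-1)/(-1 + (-7 + 9))) = 21 + 3*(4*(-1)/(-1 + 2)) = 21 + 3*(4*(-1)/1) = 21 + 3*(4*(-1)*1) = 21 + 3*(-4) = 21 - 12 = 9)
(U(20, 13) - 499)/(263 + O) = (((⅙)*13 + 13/20) - 499)/(263 + 9) = ((13/6 + 13*(1/20)) - 499)/272 = ((13/6 + 13/20) - 499)*(1/272) = (169/60 - 499)*(1/272) = -29771/60*1/272 = -29771/16320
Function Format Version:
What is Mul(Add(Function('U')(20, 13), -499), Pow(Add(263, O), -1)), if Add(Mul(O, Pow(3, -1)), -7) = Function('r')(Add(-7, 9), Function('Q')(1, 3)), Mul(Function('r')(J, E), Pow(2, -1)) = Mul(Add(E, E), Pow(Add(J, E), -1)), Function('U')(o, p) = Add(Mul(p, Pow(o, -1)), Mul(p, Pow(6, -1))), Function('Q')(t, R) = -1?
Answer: Rational(-29771, 16320) ≈ -1.8242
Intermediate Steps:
Function('U')(o, p) = Add(Mul(Rational(1, 6), p), Mul(p, Pow(o, -1))) (Function('U')(o, p) = Add(Mul(p, Pow(o, -1)), Mul(p, Rational(1, 6))) = Add(Mul(p, Pow(o, -1)), Mul(Rational(1, 6), p)) = Add(Mul(Rational(1, 6), p), Mul(p, Pow(o, -1))))
Function('r')(J, E) = Mul(4, E, Pow(Add(E, J), -1)) (Function('r')(J, E) = Mul(2, Mul(Add(E, E), Pow(Add(J, E), -1))) = Mul(2, Mul(Mul(2, E), Pow(Add(E, J), -1))) = Mul(2, Mul(2, E, Pow(Add(E, J), -1))) = Mul(4, E, Pow(Add(E, J), -1)))
O = 9 (O = Add(21, Mul(3, Mul(4, -1, Pow(Add(-1, Add(-7, 9)), -1)))) = Add(21, Mul(3, Mul(4, -1, Pow(Add(-1, 2), -1)))) = Add(21, Mul(3, Mul(4, -1, Pow(1, -1)))) = Add(21, Mul(3, Mul(4, -1, 1))) = Add(21, Mul(3, -4)) = Add(21, -12) = 9)
Mul(Add(Function('U')(20, 13), -499), Pow(Add(263, O), -1)) = Mul(Add(Add(Mul(Rational(1, 6), 13), Mul(13, Pow(20, -1))), -499), Pow(Add(263, 9), -1)) = Mul(Add(Add(Rational(13, 6), Mul(13, Rational(1, 20))), -499), Pow(272, -1)) = Mul(Add(Add(Rational(13, 6), Rational(13, 20)), -499), Rational(1, 272)) = Mul(Add(Rational(169, 60), -499), Rational(1, 272)) = Mul(Rational(-29771, 60), Rational(1, 272)) = Rational(-29771, 16320)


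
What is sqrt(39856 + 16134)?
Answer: sqrt(55990) ≈ 236.62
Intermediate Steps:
sqrt(39856 + 16134) = sqrt(55990)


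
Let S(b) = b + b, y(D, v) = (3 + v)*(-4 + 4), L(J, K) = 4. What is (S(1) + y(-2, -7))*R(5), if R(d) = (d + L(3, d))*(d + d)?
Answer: 180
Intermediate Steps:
y(D, v) = 0 (y(D, v) = (3 + v)*0 = 0)
S(b) = 2*b
R(d) = 2*d*(4 + d) (R(d) = (d + 4)*(d + d) = (4 + d)*(2*d) = 2*d*(4 + d))
(S(1) + y(-2, -7))*R(5) = (2*1 + 0)*(2*5*(4 + 5)) = (2 + 0)*(2*5*9) = 2*90 = 180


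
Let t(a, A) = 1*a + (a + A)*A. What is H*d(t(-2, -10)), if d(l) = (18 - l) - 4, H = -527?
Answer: 54808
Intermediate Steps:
t(a, A) = a + A*(A + a) (t(a, A) = a + (A + a)*A = a + A*(A + a))
d(l) = 14 - l
H*d(t(-2, -10)) = -527*(14 - (-2 + (-10)² - 10*(-2))) = -527*(14 - (-2 + 100 + 20)) = -527*(14 - 1*118) = -527*(14 - 118) = -527*(-104) = 54808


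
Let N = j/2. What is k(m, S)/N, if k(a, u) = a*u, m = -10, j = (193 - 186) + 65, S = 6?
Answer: -5/3 ≈ -1.6667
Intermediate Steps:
j = 72 (j = 7 + 65 = 72)
N = 36 (N = 72/2 = (1/2)*72 = 36)
k(m, S)/N = -10*6/36 = -60*1/36 = -5/3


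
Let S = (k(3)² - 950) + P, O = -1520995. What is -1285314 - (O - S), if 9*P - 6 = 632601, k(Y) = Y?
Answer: 915089/3 ≈ 3.0503e+5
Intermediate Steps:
P = 210869/3 (P = ⅔ + (⅑)*632601 = ⅔ + 70289 = 210869/3 ≈ 70290.)
S = 208046/3 (S = (3² - 950) + 210869/3 = (9 - 950) + 210869/3 = -941 + 210869/3 = 208046/3 ≈ 69349.)
-1285314 - (O - S) = -1285314 - (-1520995 - 1*208046/3) = -1285314 - (-1520995 - 208046/3) = -1285314 - 1*(-4771031/3) = -1285314 + 4771031/3 = 915089/3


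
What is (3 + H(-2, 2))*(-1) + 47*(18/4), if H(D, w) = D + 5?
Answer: 411/2 ≈ 205.50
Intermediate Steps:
H(D, w) = 5 + D
(3 + H(-2, 2))*(-1) + 47*(18/4) = (3 + (5 - 2))*(-1) + 47*(18/4) = (3 + 3)*(-1) + 47*(18*(¼)) = 6*(-1) + 47*(9/2) = -6 + 423/2 = 411/2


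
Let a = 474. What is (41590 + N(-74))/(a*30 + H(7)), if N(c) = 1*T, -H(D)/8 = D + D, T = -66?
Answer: 10381/3527 ≈ 2.9433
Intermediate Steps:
H(D) = -16*D (H(D) = -8*(D + D) = -16*D)
N(c) = -66 (N(c) = 1*(-66) = -66)
(41590 + N(-74))/(a*30 + H(7)) = (41590 - 66)/(474*30 - 16*7) = 41524/(14220 - 112) = 41524/14108 = 41524*(1/14108) = 10381/3527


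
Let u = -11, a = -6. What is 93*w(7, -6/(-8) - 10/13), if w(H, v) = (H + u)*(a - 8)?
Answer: 5208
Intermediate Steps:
w(H, v) = 154 - 14*H (w(H, v) = (H - 11)*(-6 - 8) = (-11 + H)*(-14) = 154 - 14*H)
93*w(7, -6/(-8) - 10/13) = 93*(154 - 14*7) = 93*(154 - 98) = 93*56 = 5208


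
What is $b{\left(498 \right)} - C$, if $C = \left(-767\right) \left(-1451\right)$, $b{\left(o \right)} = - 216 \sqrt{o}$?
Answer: $-1112917 - 216 \sqrt{498} \approx -1.1177 \cdot 10^{6}$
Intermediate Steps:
$C = 1112917$
$b{\left(498 \right)} - C = - 216 \sqrt{498} - 1112917 = -1112917 - 216 \sqrt{498}$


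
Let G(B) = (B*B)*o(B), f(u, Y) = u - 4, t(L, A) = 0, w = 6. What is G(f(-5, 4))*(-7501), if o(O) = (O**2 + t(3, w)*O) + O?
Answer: -43745832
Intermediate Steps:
o(O) = O + O**2 (o(O) = (O**2 + 0*O) + O = (O**2 + 0) + O = O**2 + O = O + O**2)
f(u, Y) = -4 + u
G(B) = B**3*(1 + B) (G(B) = (B*B)*(B*(1 + B)) = B**2*(B*(1 + B)) = B**3*(1 + B))
G(f(-5, 4))*(-7501) = ((-4 - 5)**3*(1 + (-4 - 5)))*(-7501) = ((-9)**3*(1 - 9))*(-7501) = -729*(-8)*(-7501) = 5832*(-7501) = -43745832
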